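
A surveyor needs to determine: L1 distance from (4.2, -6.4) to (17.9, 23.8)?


|4.2-17.9| + |(-6.4)-23.8| = 13.7 + 30.2 = 43.9

43.9


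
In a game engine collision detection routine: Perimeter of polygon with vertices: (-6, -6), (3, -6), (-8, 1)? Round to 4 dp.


Sides: (-6, -6)->(3, -6): sqrt(81) = 9, (3, -6)->(-8, 1): sqrt(170) = 13.038405, (-8, 1)->(-6, -6): sqrt(53) = 7.28011
Sum = 29.318515
Perimeter = 29.3185

29.3185


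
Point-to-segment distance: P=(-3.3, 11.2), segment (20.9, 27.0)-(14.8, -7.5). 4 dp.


Project P onto AB: t = 0.5644 (clamped to [0,1])
Closest point on segment: (17.4575, 7.5298)
Distance: 21.0794

21.0794


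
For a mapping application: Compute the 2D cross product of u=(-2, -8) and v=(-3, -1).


u x v = u_x*v_y - u_y*v_x = (-2)*(-1) - (-8)*(-3)
= 2 - 24 = -22

-22


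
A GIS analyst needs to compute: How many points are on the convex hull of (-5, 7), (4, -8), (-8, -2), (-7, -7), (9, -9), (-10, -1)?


Convex hull vertices (CCW): (-10, -1), (-7, -7), (9, -9), (-5, 7)
Count = 4

4


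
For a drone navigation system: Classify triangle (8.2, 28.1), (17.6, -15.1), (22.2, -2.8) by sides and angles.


Side lengths squared: AB^2=1954.6, BC^2=172.45, CA^2=1150.81
Sorted: [172.45, 1150.81, 1954.6]
By sides: Scalene, By angles: Obtuse

Scalene, Obtuse


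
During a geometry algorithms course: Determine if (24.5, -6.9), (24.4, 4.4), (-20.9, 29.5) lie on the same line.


Cross product: (24.4-24.5)*(29.5-(-6.9)) - (4.4-(-6.9))*((-20.9)-24.5)
= 509.38

No, not collinear


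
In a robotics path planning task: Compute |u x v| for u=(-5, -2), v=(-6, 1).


|u x v| = |(-5)*1 - (-2)*(-6)|
= |(-5) - 12| = 17

17


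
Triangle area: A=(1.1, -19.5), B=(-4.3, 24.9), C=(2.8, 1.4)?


Area = |x_A(y_B-y_C) + x_B(y_C-y_A) + x_C(y_A-y_B)|/2
= |25.85 + (-89.87) + (-124.32)|/2
= 188.34/2 = 94.17

94.17


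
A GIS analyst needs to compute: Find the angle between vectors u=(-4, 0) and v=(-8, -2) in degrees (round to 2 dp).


u.v = 32, |u| = sqrt(16) = 4, |v| = sqrt(68) = 8.2462
cos(theta) = u.v/(|u||v|) = 32/sqrt(1088) = 0.970143
theta = acos(0.970143) = 14.04 degrees

14.04 degrees


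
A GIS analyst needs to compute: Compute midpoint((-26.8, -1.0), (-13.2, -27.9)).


M = (((-26.8)+(-13.2))/2, ((-1)+(-27.9))/2)
= (-20, -14.45)

(-20, -14.45)


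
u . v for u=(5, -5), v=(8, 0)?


u . v = u_x*v_x + u_y*v_y = 5*8 + (-5)*0
= 40 + 0 = 40

40


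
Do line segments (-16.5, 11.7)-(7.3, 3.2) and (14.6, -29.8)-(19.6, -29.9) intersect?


Cross products: d1=204.39, d2=164.27, d3=-723.35, d4=-683.23
d1*d2 < 0 and d3*d4 < 0? no

No, they don't intersect


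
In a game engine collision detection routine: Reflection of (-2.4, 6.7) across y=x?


Reflection over y=x: (x,y) -> (y,x)
(-2.4, 6.7) -> (6.7, -2.4)

(6.7, -2.4)


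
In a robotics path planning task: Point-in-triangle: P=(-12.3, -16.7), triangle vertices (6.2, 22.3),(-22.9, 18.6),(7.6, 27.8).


Cross products: AB x AP = 1066.45, BC x BP = -1174.17, CA x CP = -47.15
All same sign? no

No, outside


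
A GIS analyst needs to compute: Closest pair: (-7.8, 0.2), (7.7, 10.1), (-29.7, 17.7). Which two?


d(P0,P1) = 18.3918, d(P0,P2) = 28.0332, d(P1,P2) = 38.1644
Closest: P0 and P1

Closest pair: (-7.8, 0.2) and (7.7, 10.1), distance = 18.3918


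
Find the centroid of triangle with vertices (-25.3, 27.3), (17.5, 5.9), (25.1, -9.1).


Centroid = ((x_A+x_B+x_C)/3, (y_A+y_B+y_C)/3)
= (((-25.3)+17.5+25.1)/3, (27.3+5.9+(-9.1))/3)
= (5.7667, 8.0333)

(5.7667, 8.0333)


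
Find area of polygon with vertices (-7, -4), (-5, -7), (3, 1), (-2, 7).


Shoelace sum: ((-7)*(-7) - (-5)*(-4)) + ((-5)*1 - 3*(-7)) + (3*7 - (-2)*1) + ((-2)*(-4) - (-7)*7)
= 125
Area = |125|/2 = 62.5

62.5


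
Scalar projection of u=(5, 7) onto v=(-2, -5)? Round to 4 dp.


u.v = -45, |v| = sqrt(29) = 5.3852
Scalar projection = u.v / |v| = -45 / sqrt(29) = -8.3563

-8.3563


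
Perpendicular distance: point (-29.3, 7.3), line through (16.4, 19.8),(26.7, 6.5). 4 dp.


|cross product| = 736.56
|line direction| = sqrt(282.98) = 16.822
Distance = 736.56/sqrt(282.98) = 43.7855

43.7855


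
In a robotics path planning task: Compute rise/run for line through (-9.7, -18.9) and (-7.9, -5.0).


slope = (y2-y1)/(x2-x1) = ((-5)-(-18.9))/((-7.9)-(-9.7)) = 13.9/1.8 = 7.7222

7.7222


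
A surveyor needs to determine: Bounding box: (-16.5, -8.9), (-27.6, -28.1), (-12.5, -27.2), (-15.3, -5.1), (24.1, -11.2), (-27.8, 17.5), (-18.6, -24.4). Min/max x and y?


x range: [-27.8, 24.1]
y range: [-28.1, 17.5]
Bounding box: (-27.8,-28.1) to (24.1,17.5)

(-27.8,-28.1) to (24.1,17.5)


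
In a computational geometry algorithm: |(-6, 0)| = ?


|u| = sqrt((-6)^2 + 0^2) = sqrt(36) = 6

6


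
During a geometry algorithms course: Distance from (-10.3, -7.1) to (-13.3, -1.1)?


dx=-3, dy=6
d^2 = (-3)^2 + 6^2 = 45
d = sqrt(45) = 6.7082

6.7082


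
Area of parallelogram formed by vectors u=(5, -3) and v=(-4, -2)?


|u x v| = |5*(-2) - (-3)*(-4)|
= |(-10) - 12| = 22

22


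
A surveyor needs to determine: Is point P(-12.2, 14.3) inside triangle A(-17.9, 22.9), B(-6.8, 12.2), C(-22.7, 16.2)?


Cross products: AB x AP = -34.47, BC x BP = -11.79, CA x CP = -79.47
All same sign? yes

Yes, inside


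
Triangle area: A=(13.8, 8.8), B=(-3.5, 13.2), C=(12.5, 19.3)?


Area = |x_A(y_B-y_C) + x_B(y_C-y_A) + x_C(y_A-y_B)|/2
= |(-84.18) + (-36.75) + (-55)|/2
= 175.93/2 = 87.965

87.965


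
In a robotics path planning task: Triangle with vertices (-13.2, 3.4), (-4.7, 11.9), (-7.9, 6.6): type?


Side lengths squared: AB^2=144.5, BC^2=38.33, CA^2=38.33
Sorted: [38.33, 38.33, 144.5]
By sides: Isosceles, By angles: Obtuse

Isosceles, Obtuse


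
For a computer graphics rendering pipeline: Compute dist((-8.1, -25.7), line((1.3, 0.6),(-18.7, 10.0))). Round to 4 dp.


|cross product| = 614.36
|line direction| = sqrt(488.36) = 22.0989
Distance = 614.36/sqrt(488.36) = 27.8005

27.8005


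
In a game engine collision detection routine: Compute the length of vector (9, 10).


|u| = sqrt(9^2 + 10^2) = sqrt(181) = 13.4536

13.4536


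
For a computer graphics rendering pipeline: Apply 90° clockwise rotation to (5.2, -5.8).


90° CW: (x,y) -> (y, -x)
(5.2,-5.8) -> (-5.8, -5.2)

(-5.8, -5.2)


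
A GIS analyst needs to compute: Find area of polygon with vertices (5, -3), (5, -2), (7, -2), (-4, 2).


Shoelace sum: (5*(-2) - 5*(-3)) + (5*(-2) - 7*(-2)) + (7*2 - (-4)*(-2)) + ((-4)*(-3) - 5*2)
= 17
Area = |17|/2 = 8.5

8.5


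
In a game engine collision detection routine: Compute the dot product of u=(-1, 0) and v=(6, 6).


u . v = u_x*v_x + u_y*v_y = (-1)*6 + 0*6
= (-6) + 0 = -6

-6


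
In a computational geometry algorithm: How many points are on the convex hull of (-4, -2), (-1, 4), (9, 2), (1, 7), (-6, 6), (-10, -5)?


Convex hull vertices (CCW): (-10, -5), (9, 2), (1, 7), (-6, 6)
Count = 4

4


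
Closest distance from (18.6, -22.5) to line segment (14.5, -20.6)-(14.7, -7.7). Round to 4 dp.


Project P onto AB: t = 0 (clamped to [0,1])
Closest point on segment: (14.5, -20.6)
Distance: 4.5188

4.5188


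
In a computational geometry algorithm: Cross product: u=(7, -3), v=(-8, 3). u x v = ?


u x v = u_x*v_y - u_y*v_x = 7*3 - (-3)*(-8)
= 21 - 24 = -3

-3


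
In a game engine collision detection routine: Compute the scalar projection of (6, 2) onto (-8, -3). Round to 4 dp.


u.v = -54, |v| = sqrt(73) = 8.544
Scalar projection = u.v / |v| = -54 / sqrt(73) = -6.3202

-6.3202


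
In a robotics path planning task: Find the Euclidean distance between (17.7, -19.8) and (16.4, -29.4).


dx=-1.3, dy=-9.6
d^2 = (-1.3)^2 + (-9.6)^2 = 93.85
d = sqrt(93.85) = 9.6876

9.6876


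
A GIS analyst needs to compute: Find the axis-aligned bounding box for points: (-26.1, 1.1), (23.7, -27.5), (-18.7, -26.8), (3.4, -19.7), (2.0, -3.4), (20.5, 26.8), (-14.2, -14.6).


x range: [-26.1, 23.7]
y range: [-27.5, 26.8]
Bounding box: (-26.1,-27.5) to (23.7,26.8)

(-26.1,-27.5) to (23.7,26.8)


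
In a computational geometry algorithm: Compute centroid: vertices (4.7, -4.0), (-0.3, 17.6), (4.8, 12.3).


Centroid = ((x_A+x_B+x_C)/3, (y_A+y_B+y_C)/3)
= ((4.7+(-0.3)+4.8)/3, ((-4)+17.6+12.3)/3)
= (3.0667, 8.6333)

(3.0667, 8.6333)


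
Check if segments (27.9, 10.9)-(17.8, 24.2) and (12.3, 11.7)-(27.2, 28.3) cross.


Cross products: d1=-270.88, d2=94.95, d3=199.4, d4=-166.43
d1*d2 < 0 and d3*d4 < 0? yes

Yes, they intersect


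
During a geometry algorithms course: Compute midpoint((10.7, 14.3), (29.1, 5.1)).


M = ((10.7+29.1)/2, (14.3+5.1)/2)
= (19.9, 9.7)

(19.9, 9.7)


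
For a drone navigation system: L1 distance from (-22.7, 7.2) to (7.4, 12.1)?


|(-22.7)-7.4| + |7.2-12.1| = 30.1 + 4.9 = 35

35


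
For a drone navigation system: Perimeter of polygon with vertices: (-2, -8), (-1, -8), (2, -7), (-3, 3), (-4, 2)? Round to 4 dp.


Sides: (-2, -8)->(-1, -8): sqrt(1) = 1, (-1, -8)->(2, -7): sqrt(10) = 3.162278, (2, -7)->(-3, 3): sqrt(125) = 11.18034, (-3, 3)->(-4, 2): sqrt(2) = 1.414214, (-4, 2)->(-2, -8): sqrt(104) = 10.198039
Sum = 26.954871
Perimeter = 26.9549

26.9549


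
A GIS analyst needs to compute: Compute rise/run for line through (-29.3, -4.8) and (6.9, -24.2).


slope = (y2-y1)/(x2-x1) = ((-24.2)-(-4.8))/(6.9-(-29.3)) = (-19.4)/36.2 = -0.5359

-0.5359


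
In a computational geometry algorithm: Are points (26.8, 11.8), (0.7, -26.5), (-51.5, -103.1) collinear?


Cross product: (0.7-26.8)*((-103.1)-11.8) - ((-26.5)-11.8)*((-51.5)-26.8)
= 0

Yes, collinear


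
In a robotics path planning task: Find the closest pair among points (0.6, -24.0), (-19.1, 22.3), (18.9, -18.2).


d(P0,P1) = 50.3168, d(P0,P2) = 19.1971, d(P1,P2) = 55.536
Closest: P0 and P2

Closest pair: (0.6, -24.0) and (18.9, -18.2), distance = 19.1971


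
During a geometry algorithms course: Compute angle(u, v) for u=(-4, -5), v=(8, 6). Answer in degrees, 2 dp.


u.v = -62, |u| = sqrt(41) = 6.4031, |v| = sqrt(100) = 10
cos(theta) = u.v/(|u||v|) = -62/sqrt(4100) = -0.968277
theta = acos(-0.968277) = 165.53 degrees

165.53 degrees


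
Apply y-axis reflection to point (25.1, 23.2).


Reflection over y-axis: (x,y) -> (-x,y)
(25.1, 23.2) -> (-25.1, 23.2)

(-25.1, 23.2)


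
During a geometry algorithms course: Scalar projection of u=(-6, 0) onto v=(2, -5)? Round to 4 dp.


u.v = -12, |v| = sqrt(29) = 5.3852
Scalar projection = u.v / |v| = -12 / sqrt(29) = -2.2283

-2.2283


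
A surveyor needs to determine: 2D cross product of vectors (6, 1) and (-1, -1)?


u x v = u_x*v_y - u_y*v_x = 6*(-1) - 1*(-1)
= (-6) - (-1) = -5

-5


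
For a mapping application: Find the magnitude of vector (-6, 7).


|u| = sqrt((-6)^2 + 7^2) = sqrt(85) = 9.2195

9.2195


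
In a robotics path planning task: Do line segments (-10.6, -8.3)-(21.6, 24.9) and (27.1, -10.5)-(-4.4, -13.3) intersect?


Cross products: d1=-174.86, d2=-1130.5, d3=-1322.48, d4=-366.84
d1*d2 < 0 and d3*d4 < 0? no

No, they don't intersect


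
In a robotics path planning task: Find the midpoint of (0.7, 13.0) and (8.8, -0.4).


M = ((0.7+8.8)/2, (13+(-0.4))/2)
= (4.75, 6.3)

(4.75, 6.3)


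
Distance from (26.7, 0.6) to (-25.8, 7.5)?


dx=-52.5, dy=6.9
d^2 = (-52.5)^2 + 6.9^2 = 2803.86
d = sqrt(2803.86) = 52.9515

52.9515


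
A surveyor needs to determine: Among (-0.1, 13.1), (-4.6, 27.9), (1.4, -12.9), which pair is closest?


d(P0,P1) = 15.469, d(P0,P2) = 26.0432, d(P1,P2) = 41.2388
Closest: P0 and P1

Closest pair: (-0.1, 13.1) and (-4.6, 27.9), distance = 15.469


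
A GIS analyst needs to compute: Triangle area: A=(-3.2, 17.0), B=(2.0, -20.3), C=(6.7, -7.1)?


Area = |x_A(y_B-y_C) + x_B(y_C-y_A) + x_C(y_A-y_B)|/2
= |42.24 + (-48.2) + 249.91|/2
= 243.95/2 = 121.975

121.975


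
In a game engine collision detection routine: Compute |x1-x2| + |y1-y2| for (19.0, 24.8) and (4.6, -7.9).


|19-4.6| + |24.8-(-7.9)| = 14.4 + 32.7 = 47.1

47.1


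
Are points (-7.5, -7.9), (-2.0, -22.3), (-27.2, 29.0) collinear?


Cross product: ((-2)-(-7.5))*(29-(-7.9)) - ((-22.3)-(-7.9))*((-27.2)-(-7.5))
= -80.73

No, not collinear


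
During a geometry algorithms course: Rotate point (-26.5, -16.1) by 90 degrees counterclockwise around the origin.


90° CCW: (x,y) -> (-y, x)
(-26.5,-16.1) -> (16.1, -26.5)

(16.1, -26.5)


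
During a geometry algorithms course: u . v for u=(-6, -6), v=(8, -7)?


u . v = u_x*v_x + u_y*v_y = (-6)*8 + (-6)*(-7)
= (-48) + 42 = -6

-6


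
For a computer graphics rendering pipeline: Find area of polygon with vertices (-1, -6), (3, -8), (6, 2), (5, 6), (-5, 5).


Shoelace sum: ((-1)*(-8) - 3*(-6)) + (3*2 - 6*(-8)) + (6*6 - 5*2) + (5*5 - (-5)*6) + ((-5)*(-6) - (-1)*5)
= 196
Area = |196|/2 = 98

98


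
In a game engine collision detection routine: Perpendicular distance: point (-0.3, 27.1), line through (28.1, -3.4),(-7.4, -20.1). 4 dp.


|cross product| = 1557.03
|line direction| = sqrt(1539.14) = 39.2319
Distance = 1557.03/sqrt(1539.14) = 39.6879

39.6879


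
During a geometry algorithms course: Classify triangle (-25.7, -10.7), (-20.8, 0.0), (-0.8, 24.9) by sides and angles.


Side lengths squared: AB^2=138.5, BC^2=1020.01, CA^2=1887.37
Sorted: [138.5, 1020.01, 1887.37]
By sides: Scalene, By angles: Obtuse

Scalene, Obtuse


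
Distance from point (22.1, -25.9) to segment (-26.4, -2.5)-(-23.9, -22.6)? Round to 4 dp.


Project P onto AB: t = 1 (clamped to [0,1])
Closest point on segment: (-23.9, -22.6)
Distance: 46.1182

46.1182


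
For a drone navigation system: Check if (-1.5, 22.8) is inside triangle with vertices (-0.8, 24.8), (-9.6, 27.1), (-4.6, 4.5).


Cross products: AB x AP = 19.21, BC x BP = 161.56, CA x CP = 6.61
All same sign? yes

Yes, inside


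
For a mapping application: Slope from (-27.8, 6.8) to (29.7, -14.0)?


slope = (y2-y1)/(x2-x1) = ((-14)-6.8)/(29.7-(-27.8)) = (-20.8)/57.5 = -0.3617

-0.3617


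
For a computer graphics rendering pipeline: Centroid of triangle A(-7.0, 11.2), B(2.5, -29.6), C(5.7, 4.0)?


Centroid = ((x_A+x_B+x_C)/3, (y_A+y_B+y_C)/3)
= (((-7)+2.5+5.7)/3, (11.2+(-29.6)+4)/3)
= (0.4, -4.8)

(0.4, -4.8)


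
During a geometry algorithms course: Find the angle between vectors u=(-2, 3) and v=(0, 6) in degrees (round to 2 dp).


u.v = 18, |u| = sqrt(13) = 3.6056, |v| = sqrt(36) = 6
cos(theta) = u.v/(|u||v|) = 18/sqrt(468) = 0.83205
theta = acos(0.83205) = 33.69 degrees

33.69 degrees


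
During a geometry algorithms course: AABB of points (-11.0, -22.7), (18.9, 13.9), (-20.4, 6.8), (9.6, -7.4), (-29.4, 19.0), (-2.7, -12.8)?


x range: [-29.4, 18.9]
y range: [-22.7, 19]
Bounding box: (-29.4,-22.7) to (18.9,19)

(-29.4,-22.7) to (18.9,19)


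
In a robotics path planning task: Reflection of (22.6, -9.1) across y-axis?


Reflection over y-axis: (x,y) -> (-x,y)
(22.6, -9.1) -> (-22.6, -9.1)

(-22.6, -9.1)


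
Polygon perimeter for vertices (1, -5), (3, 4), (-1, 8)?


Sides: (1, -5)->(3, 4): sqrt(85) = 9.219544, (3, 4)->(-1, 8): sqrt(32) = 5.656854, (-1, 8)->(1, -5): sqrt(173) = 13.152946
Sum = 28.029344
Perimeter = 28.0293

28.0293


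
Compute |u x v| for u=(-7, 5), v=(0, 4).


|u x v| = |(-7)*4 - 5*0|
= |(-28) - 0| = 28

28


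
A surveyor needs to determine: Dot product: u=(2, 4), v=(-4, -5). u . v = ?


u . v = u_x*v_x + u_y*v_y = 2*(-4) + 4*(-5)
= (-8) + (-20) = -28

-28


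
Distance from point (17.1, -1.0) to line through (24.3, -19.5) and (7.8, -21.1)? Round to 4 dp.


|cross product| = 316.77
|line direction| = sqrt(274.81) = 16.5774
Distance = 316.77/sqrt(274.81) = 19.1086

19.1086


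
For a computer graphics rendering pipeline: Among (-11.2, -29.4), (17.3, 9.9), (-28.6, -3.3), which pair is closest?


d(P0,P1) = 48.5463, d(P0,P2) = 31.3683, d(P1,P2) = 47.7603
Closest: P0 and P2

Closest pair: (-11.2, -29.4) and (-28.6, -3.3), distance = 31.3683


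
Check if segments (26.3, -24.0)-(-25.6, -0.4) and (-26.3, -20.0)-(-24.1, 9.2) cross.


Cross products: d1=-1544.72, d2=22.68, d3=1033.76, d4=-533.64
d1*d2 < 0 and d3*d4 < 0? yes

Yes, they intersect


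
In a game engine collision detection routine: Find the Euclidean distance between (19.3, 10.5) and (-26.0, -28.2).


dx=-45.3, dy=-38.7
d^2 = (-45.3)^2 + (-38.7)^2 = 3549.78
d = sqrt(3549.78) = 59.58

59.58


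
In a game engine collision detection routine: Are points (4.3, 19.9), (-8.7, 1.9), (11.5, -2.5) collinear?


Cross product: ((-8.7)-4.3)*((-2.5)-19.9) - (1.9-19.9)*(11.5-4.3)
= 420.8

No, not collinear


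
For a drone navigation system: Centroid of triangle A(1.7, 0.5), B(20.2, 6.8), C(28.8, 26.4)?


Centroid = ((x_A+x_B+x_C)/3, (y_A+y_B+y_C)/3)
= ((1.7+20.2+28.8)/3, (0.5+6.8+26.4)/3)
= (16.9, 11.2333)

(16.9, 11.2333)


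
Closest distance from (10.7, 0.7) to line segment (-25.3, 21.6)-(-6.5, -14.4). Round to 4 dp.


Project P onto AB: t = 0.8665 (clamped to [0,1])
Closest point on segment: (-9.0103, -9.5931)
Distance: 22.2361

22.2361


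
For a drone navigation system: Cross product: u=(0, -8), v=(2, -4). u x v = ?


u x v = u_x*v_y - u_y*v_x = 0*(-4) - (-8)*2
= 0 - (-16) = 16

16


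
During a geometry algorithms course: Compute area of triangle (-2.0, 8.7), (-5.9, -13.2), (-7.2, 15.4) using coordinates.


Area = |x_A(y_B-y_C) + x_B(y_C-y_A) + x_C(y_A-y_B)|/2
= |57.2 + (-39.53) + (-157.68)|/2
= 140.01/2 = 70.005

70.005


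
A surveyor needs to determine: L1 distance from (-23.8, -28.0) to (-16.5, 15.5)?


|(-23.8)-(-16.5)| + |(-28)-15.5| = 7.3 + 43.5 = 50.8

50.8


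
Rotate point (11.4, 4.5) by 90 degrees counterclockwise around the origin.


90° CCW: (x,y) -> (-y, x)
(11.4,4.5) -> (-4.5, 11.4)

(-4.5, 11.4)


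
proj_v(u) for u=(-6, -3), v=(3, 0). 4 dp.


u.v = -18, |v| = sqrt(9) = 3
Scalar projection = u.v / |v| = -18 / sqrt(9) = -6

-6


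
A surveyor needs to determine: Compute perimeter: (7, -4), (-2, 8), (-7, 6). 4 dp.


Sides: (7, -4)->(-2, 8): sqrt(225) = 15, (-2, 8)->(-7, 6): sqrt(29) = 5.385165, (-7, 6)->(7, -4): sqrt(296) = 17.204651
Sum = 37.589816
Perimeter = 37.5898

37.5898


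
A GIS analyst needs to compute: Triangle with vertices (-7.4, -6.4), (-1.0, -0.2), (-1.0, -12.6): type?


Side lengths squared: AB^2=79.4, BC^2=153.76, CA^2=79.4
Sorted: [79.4, 79.4, 153.76]
By sides: Isosceles, By angles: Acute

Isosceles, Acute


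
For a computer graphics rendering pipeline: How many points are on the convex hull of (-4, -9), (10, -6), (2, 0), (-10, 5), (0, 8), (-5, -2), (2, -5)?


Convex hull vertices (CCW): (-10, 5), (-4, -9), (10, -6), (0, 8)
Count = 4

4


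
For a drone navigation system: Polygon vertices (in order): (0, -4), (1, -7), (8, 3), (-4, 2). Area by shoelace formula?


Shoelace sum: (0*(-7) - 1*(-4)) + (1*3 - 8*(-7)) + (8*2 - (-4)*3) + ((-4)*(-4) - 0*2)
= 107
Area = |107|/2 = 53.5

53.5


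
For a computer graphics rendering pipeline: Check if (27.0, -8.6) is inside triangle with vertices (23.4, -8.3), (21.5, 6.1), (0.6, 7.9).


Cross products: AB x AP = -51.27, BC x BP = 297.33, CA x CP = 51.48
All same sign? no

No, outside


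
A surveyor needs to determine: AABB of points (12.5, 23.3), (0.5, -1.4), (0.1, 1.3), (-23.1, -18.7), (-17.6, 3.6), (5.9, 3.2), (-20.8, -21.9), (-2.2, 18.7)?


x range: [-23.1, 12.5]
y range: [-21.9, 23.3]
Bounding box: (-23.1,-21.9) to (12.5,23.3)

(-23.1,-21.9) to (12.5,23.3)


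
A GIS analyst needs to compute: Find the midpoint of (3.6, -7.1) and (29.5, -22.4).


M = ((3.6+29.5)/2, ((-7.1)+(-22.4))/2)
= (16.55, -14.75)

(16.55, -14.75)


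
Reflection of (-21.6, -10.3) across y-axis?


Reflection over y-axis: (x,y) -> (-x,y)
(-21.6, -10.3) -> (21.6, -10.3)

(21.6, -10.3)


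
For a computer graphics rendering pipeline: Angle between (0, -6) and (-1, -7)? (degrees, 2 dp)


u.v = 42, |u| = sqrt(36) = 6, |v| = sqrt(50) = 7.0711
cos(theta) = u.v/(|u||v|) = 42/sqrt(1800) = 0.989949
theta = acos(0.989949) = 8.13 degrees

8.13 degrees


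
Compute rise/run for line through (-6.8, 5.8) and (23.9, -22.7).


slope = (y2-y1)/(x2-x1) = ((-22.7)-5.8)/(23.9-(-6.8)) = (-28.5)/30.7 = -0.9283

-0.9283


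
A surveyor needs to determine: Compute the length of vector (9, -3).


|u| = sqrt(9^2 + (-3)^2) = sqrt(90) = 9.4868

9.4868


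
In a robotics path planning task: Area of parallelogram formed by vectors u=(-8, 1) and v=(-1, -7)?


|u x v| = |(-8)*(-7) - 1*(-1)|
= |56 - (-1)| = 57

57


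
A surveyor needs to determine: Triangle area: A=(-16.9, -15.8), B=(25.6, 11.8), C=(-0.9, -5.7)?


Area = |x_A(y_B-y_C) + x_B(y_C-y_A) + x_C(y_A-y_B)|/2
= |(-295.75) + 258.56 + 24.84|/2
= 12.35/2 = 6.175

6.175


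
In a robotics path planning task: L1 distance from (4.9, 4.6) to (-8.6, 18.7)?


|4.9-(-8.6)| + |4.6-18.7| = 13.5 + 14.1 = 27.6

27.6


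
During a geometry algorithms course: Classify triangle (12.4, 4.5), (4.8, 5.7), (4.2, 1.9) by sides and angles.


Side lengths squared: AB^2=59.2, BC^2=14.8, CA^2=74
Sorted: [14.8, 59.2, 74]
By sides: Scalene, By angles: Right

Scalene, Right


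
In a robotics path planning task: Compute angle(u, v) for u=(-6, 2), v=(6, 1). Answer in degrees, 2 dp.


u.v = -34, |u| = sqrt(40) = 6.3246, |v| = sqrt(37) = 6.0828
cos(theta) = u.v/(|u||v|) = -34/sqrt(1480) = -0.883788
theta = acos(-0.883788) = 152.1 degrees

152.1 degrees


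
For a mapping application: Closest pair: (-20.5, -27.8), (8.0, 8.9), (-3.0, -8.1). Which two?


d(P0,P1) = 46.4665, d(P0,P2) = 26.3503, d(P1,P2) = 20.2485
Closest: P1 and P2

Closest pair: (8.0, 8.9) and (-3.0, -8.1), distance = 20.2485


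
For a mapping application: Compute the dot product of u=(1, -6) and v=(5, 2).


u . v = u_x*v_x + u_y*v_y = 1*5 + (-6)*2
= 5 + (-12) = -7

-7


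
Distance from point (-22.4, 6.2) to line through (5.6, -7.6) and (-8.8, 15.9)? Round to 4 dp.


|cross product| = 459.28
|line direction| = sqrt(759.61) = 27.561
Distance = 459.28/sqrt(759.61) = 16.6641

16.6641


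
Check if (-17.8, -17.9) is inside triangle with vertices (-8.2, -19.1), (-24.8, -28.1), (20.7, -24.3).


Cross products: AB x AP = -106.32, BC x BP = 437.5, CA x CP = 15.24
All same sign? no

No, outside


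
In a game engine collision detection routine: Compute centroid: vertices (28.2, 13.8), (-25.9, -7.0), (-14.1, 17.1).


Centroid = ((x_A+x_B+x_C)/3, (y_A+y_B+y_C)/3)
= ((28.2+(-25.9)+(-14.1))/3, (13.8+(-7)+17.1)/3)
= (-3.9333, 7.9667)

(-3.9333, 7.9667)


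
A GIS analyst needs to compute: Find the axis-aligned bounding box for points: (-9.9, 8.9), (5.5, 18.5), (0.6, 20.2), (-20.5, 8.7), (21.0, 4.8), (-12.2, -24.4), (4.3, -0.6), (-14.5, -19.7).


x range: [-20.5, 21]
y range: [-24.4, 20.2]
Bounding box: (-20.5,-24.4) to (21,20.2)

(-20.5,-24.4) to (21,20.2)


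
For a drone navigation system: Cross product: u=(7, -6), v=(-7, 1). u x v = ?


u x v = u_x*v_y - u_y*v_x = 7*1 - (-6)*(-7)
= 7 - 42 = -35

-35


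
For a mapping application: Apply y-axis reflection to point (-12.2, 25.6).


Reflection over y-axis: (x,y) -> (-x,y)
(-12.2, 25.6) -> (12.2, 25.6)

(12.2, 25.6)


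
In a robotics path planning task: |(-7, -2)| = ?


|u| = sqrt((-7)^2 + (-2)^2) = sqrt(53) = 7.2801

7.2801


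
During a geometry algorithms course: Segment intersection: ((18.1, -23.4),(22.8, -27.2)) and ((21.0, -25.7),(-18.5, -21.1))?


Cross products: d1=-77.51, d2=50.97, d3=0.21, d4=-128.27
d1*d2 < 0 and d3*d4 < 0? yes

Yes, they intersect


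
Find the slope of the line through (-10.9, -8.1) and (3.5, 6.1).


slope = (y2-y1)/(x2-x1) = (6.1-(-8.1))/(3.5-(-10.9)) = 14.2/14.4 = 0.9861

0.9861


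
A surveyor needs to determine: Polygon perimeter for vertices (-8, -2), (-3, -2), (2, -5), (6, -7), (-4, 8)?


Sides: (-8, -2)->(-3, -2): sqrt(25) = 5, (-3, -2)->(2, -5): sqrt(34) = 5.830952, (2, -5)->(6, -7): sqrt(20) = 4.472136, (6, -7)->(-4, 8): sqrt(325) = 18.027756, (-4, 8)->(-8, -2): sqrt(116) = 10.77033
Sum = 44.101174
Perimeter = 44.1012

44.1012


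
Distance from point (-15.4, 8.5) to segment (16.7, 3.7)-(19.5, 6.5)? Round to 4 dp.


Project P onto AB: t = 0 (clamped to [0,1])
Closest point on segment: (16.7, 3.7)
Distance: 32.4569

32.4569


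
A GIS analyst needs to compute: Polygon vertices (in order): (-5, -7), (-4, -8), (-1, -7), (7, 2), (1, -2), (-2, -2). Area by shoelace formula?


Shoelace sum: ((-5)*(-8) - (-4)*(-7)) + ((-4)*(-7) - (-1)*(-8)) + ((-1)*2 - 7*(-7)) + (7*(-2) - 1*2) + (1*(-2) - (-2)*(-2)) + ((-2)*(-7) - (-5)*(-2))
= 61
Area = |61|/2 = 30.5

30.5


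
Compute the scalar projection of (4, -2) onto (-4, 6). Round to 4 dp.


u.v = -28, |v| = sqrt(52) = 7.2111
Scalar projection = u.v / |v| = -28 / sqrt(52) = -3.8829

-3.8829


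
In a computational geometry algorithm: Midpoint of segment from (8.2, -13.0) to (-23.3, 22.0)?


M = ((8.2+(-23.3))/2, ((-13)+22)/2)
= (-7.55, 4.5)

(-7.55, 4.5)


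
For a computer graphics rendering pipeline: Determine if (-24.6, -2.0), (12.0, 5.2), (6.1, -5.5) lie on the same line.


Cross product: (12-(-24.6))*((-5.5)-(-2)) - (5.2-(-2))*(6.1-(-24.6))
= -349.14

No, not collinear


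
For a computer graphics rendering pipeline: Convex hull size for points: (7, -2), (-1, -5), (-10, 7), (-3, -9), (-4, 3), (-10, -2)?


Convex hull vertices (CCW): (-10, -2), (-3, -9), (7, -2), (-10, 7)
Count = 4

4


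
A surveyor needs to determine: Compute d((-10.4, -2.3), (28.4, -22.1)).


dx=38.8, dy=-19.8
d^2 = 38.8^2 + (-19.8)^2 = 1897.48
d = sqrt(1897.48) = 43.5601

43.5601


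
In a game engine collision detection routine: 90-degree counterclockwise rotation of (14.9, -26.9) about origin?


90° CCW: (x,y) -> (-y, x)
(14.9,-26.9) -> (26.9, 14.9)

(26.9, 14.9)


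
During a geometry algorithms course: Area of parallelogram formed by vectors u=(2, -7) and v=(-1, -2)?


|u x v| = |2*(-2) - (-7)*(-1)|
= |(-4) - 7| = 11

11


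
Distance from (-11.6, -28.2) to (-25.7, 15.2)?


dx=-14.1, dy=43.4
d^2 = (-14.1)^2 + 43.4^2 = 2082.37
d = sqrt(2082.37) = 45.633

45.633


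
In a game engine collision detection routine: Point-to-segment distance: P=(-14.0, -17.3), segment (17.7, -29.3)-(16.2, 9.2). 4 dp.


Project P onto AB: t = 0.3432 (clamped to [0,1])
Closest point on segment: (17.1851, -16.085)
Distance: 31.2088

31.2088


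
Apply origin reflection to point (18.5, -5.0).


Reflection over origin: (x,y) -> (-x,-y)
(18.5, -5) -> (-18.5, 5)

(-18.5, 5)


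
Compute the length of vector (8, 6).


|u| = sqrt(8^2 + 6^2) = sqrt(100) = 10

10


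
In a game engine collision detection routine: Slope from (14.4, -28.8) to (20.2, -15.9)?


slope = (y2-y1)/(x2-x1) = ((-15.9)-(-28.8))/(20.2-14.4) = 12.9/5.8 = 2.2241

2.2241


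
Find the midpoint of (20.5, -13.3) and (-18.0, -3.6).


M = ((20.5+(-18))/2, ((-13.3)+(-3.6))/2)
= (1.25, -8.45)

(1.25, -8.45)


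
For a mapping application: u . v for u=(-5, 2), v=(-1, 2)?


u . v = u_x*v_x + u_y*v_y = (-5)*(-1) + 2*2
= 5 + 4 = 9

9


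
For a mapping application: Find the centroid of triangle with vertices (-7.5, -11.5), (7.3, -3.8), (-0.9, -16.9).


Centroid = ((x_A+x_B+x_C)/3, (y_A+y_B+y_C)/3)
= (((-7.5)+7.3+(-0.9))/3, ((-11.5)+(-3.8)+(-16.9))/3)
= (-0.3667, -10.7333)

(-0.3667, -10.7333)


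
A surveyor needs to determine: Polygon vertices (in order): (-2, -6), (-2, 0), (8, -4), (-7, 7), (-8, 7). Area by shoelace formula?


Shoelace sum: ((-2)*0 - (-2)*(-6)) + ((-2)*(-4) - 8*0) + (8*7 - (-7)*(-4)) + ((-7)*7 - (-8)*7) + ((-8)*(-6) - (-2)*7)
= 93
Area = |93|/2 = 46.5

46.5


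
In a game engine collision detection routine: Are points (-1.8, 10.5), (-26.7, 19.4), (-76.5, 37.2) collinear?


Cross product: ((-26.7)-(-1.8))*(37.2-10.5) - (19.4-10.5)*((-76.5)-(-1.8))
= 0

Yes, collinear


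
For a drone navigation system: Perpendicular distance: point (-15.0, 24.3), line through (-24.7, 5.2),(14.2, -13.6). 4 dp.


|cross product| = 925.35
|line direction| = sqrt(1866.65) = 43.2047
Distance = 925.35/sqrt(1866.65) = 21.4178

21.4178


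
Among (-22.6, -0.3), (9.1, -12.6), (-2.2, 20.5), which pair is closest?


d(P0,P1) = 34.0026, d(P0,P2) = 29.1342, d(P1,P2) = 34.9757
Closest: P0 and P2

Closest pair: (-22.6, -0.3) and (-2.2, 20.5), distance = 29.1342


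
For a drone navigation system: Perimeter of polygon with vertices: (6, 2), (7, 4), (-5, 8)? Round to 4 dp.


Sides: (6, 2)->(7, 4): sqrt(5) = 2.236068, (7, 4)->(-5, 8): sqrt(160) = 12.649111, (-5, 8)->(6, 2): sqrt(157) = 12.529964
Sum = 27.415143
Perimeter = 27.4151

27.4151


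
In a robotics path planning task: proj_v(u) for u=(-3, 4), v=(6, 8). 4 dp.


u.v = 14, |v| = sqrt(100) = 10
Scalar projection = u.v / |v| = 14 / sqrt(100) = 1.4

1.4


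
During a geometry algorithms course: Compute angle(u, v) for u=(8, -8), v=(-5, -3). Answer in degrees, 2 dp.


u.v = -16, |u| = sqrt(128) = 11.3137, |v| = sqrt(34) = 5.831
cos(theta) = u.v/(|u||v|) = -16/sqrt(4352) = -0.242536
theta = acos(-0.242536) = 104.04 degrees

104.04 degrees


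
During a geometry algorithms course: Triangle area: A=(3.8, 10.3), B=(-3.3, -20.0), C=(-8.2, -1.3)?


Area = |x_A(y_B-y_C) + x_B(y_C-y_A) + x_C(y_A-y_B)|/2
= |(-71.06) + 38.28 + (-248.46)|/2
= 281.24/2 = 140.62

140.62


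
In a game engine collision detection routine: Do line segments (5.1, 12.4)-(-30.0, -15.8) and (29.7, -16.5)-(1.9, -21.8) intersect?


Cross products: d1=-933.8, d2=-335.87, d3=1708.11, d4=1110.18
d1*d2 < 0 and d3*d4 < 0? no

No, they don't intersect


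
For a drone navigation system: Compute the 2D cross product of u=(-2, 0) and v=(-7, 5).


u x v = u_x*v_y - u_y*v_x = (-2)*5 - 0*(-7)
= (-10) - 0 = -10

-10


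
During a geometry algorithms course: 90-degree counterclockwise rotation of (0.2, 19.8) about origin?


90° CCW: (x,y) -> (-y, x)
(0.2,19.8) -> (-19.8, 0.2)

(-19.8, 0.2)


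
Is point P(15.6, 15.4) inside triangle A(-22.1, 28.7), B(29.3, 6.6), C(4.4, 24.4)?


Cross products: AB x AP = 149.55, BC x BP = 24.74, CA x CP = 190.34
All same sign? yes

Yes, inside


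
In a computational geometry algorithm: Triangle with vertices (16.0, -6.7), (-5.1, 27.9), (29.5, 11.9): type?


Side lengths squared: AB^2=1642.37, BC^2=1453.16, CA^2=528.21
Sorted: [528.21, 1453.16, 1642.37]
By sides: Scalene, By angles: Acute

Scalene, Acute


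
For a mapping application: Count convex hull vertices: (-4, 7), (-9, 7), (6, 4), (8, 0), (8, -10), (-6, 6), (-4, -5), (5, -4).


Convex hull vertices (CCW): (-9, 7), (-4, -5), (8, -10), (8, 0), (6, 4), (-4, 7)
Count = 6

6


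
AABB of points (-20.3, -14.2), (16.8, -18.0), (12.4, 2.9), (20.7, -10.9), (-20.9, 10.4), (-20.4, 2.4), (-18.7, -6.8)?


x range: [-20.9, 20.7]
y range: [-18, 10.4]
Bounding box: (-20.9,-18) to (20.7,10.4)

(-20.9,-18) to (20.7,10.4)


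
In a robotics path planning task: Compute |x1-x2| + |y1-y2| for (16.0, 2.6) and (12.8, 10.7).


|16-12.8| + |2.6-10.7| = 3.2 + 8.1 = 11.3

11.3


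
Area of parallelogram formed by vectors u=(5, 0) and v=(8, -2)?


|u x v| = |5*(-2) - 0*8|
= |(-10) - 0| = 10

10


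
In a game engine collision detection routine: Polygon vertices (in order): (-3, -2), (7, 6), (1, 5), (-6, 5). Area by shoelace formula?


Shoelace sum: ((-3)*6 - 7*(-2)) + (7*5 - 1*6) + (1*5 - (-6)*5) + ((-6)*(-2) - (-3)*5)
= 87
Area = |87|/2 = 43.5

43.5


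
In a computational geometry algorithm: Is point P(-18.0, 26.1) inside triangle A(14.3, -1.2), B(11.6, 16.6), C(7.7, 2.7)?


Cross products: AB x AP = 501.23, BC x BP = -448.49, CA x CP = 54.21
All same sign? no

No, outside


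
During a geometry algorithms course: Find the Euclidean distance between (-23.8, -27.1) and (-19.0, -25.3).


dx=4.8, dy=1.8
d^2 = 4.8^2 + 1.8^2 = 26.28
d = sqrt(26.28) = 5.1264

5.1264


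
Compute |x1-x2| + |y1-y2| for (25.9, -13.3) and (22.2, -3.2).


|25.9-22.2| + |(-13.3)-(-3.2)| = 3.7 + 10.1 = 13.8

13.8


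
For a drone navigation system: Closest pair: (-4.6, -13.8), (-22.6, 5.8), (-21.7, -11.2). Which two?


d(P0,P1) = 26.6113, d(P0,P2) = 17.2965, d(P1,P2) = 17.0238
Closest: P1 and P2

Closest pair: (-22.6, 5.8) and (-21.7, -11.2), distance = 17.0238


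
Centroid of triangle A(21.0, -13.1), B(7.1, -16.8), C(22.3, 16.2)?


Centroid = ((x_A+x_B+x_C)/3, (y_A+y_B+y_C)/3)
= ((21+7.1+22.3)/3, ((-13.1)+(-16.8)+16.2)/3)
= (16.8, -4.5667)

(16.8, -4.5667)


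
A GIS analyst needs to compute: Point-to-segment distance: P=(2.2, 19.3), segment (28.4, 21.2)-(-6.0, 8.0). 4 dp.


Project P onto AB: t = 0.6824 (clamped to [0,1])
Closest point on segment: (4.9271, 12.193)
Distance: 7.6123

7.6123


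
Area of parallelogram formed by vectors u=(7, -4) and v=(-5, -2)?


|u x v| = |7*(-2) - (-4)*(-5)|
= |(-14) - 20| = 34

34


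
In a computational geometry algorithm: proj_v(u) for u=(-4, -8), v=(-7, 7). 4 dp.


u.v = -28, |v| = sqrt(98) = 9.8995
Scalar projection = u.v / |v| = -28 / sqrt(98) = -2.8284

-2.8284


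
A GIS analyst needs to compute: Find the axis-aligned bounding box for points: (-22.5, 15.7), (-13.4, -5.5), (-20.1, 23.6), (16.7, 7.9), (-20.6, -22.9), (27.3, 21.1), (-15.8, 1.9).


x range: [-22.5, 27.3]
y range: [-22.9, 23.6]
Bounding box: (-22.5,-22.9) to (27.3,23.6)

(-22.5,-22.9) to (27.3,23.6)


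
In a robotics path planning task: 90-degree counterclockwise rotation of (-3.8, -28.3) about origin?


90° CCW: (x,y) -> (-y, x)
(-3.8,-28.3) -> (28.3, -3.8)

(28.3, -3.8)


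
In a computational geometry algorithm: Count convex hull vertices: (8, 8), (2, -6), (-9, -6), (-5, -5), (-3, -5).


Convex hull vertices (CCW): (-9, -6), (2, -6), (8, 8)
Count = 3

3


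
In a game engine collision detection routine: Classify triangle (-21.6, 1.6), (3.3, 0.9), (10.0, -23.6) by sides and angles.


Side lengths squared: AB^2=620.5, BC^2=645.14, CA^2=1633.6
Sorted: [620.5, 645.14, 1633.6]
By sides: Scalene, By angles: Obtuse

Scalene, Obtuse


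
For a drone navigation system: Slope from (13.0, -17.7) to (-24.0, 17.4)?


slope = (y2-y1)/(x2-x1) = (17.4-(-17.7))/((-24)-13) = 35.1/(-37) = -0.9486

-0.9486


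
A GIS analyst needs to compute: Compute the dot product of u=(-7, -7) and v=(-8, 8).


u . v = u_x*v_x + u_y*v_y = (-7)*(-8) + (-7)*8
= 56 + (-56) = 0

0


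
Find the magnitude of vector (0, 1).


|u| = sqrt(0^2 + 1^2) = sqrt(1) = 1

1


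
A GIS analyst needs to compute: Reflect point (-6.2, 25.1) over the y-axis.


Reflection over y-axis: (x,y) -> (-x,y)
(-6.2, 25.1) -> (6.2, 25.1)

(6.2, 25.1)


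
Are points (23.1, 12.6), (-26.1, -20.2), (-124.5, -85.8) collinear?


Cross product: ((-26.1)-23.1)*((-85.8)-12.6) - ((-20.2)-12.6)*((-124.5)-23.1)
= 0

Yes, collinear


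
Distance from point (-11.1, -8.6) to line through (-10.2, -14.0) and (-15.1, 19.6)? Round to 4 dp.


|cross product| = 3.78
|line direction| = sqrt(1152.97) = 33.9554
Distance = 3.78/sqrt(1152.97) = 0.1113

0.1113


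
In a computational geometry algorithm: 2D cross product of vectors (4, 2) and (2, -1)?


u x v = u_x*v_y - u_y*v_x = 4*(-1) - 2*2
= (-4) - 4 = -8

-8


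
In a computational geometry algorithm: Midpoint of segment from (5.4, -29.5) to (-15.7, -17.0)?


M = ((5.4+(-15.7))/2, ((-29.5)+(-17))/2)
= (-5.15, -23.25)

(-5.15, -23.25)


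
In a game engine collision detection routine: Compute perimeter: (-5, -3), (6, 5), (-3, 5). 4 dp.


Sides: (-5, -3)->(6, 5): sqrt(185) = 13.601471, (6, 5)->(-3, 5): sqrt(81) = 9, (-3, 5)->(-5, -3): sqrt(68) = 8.246211
Sum = 30.847682
Perimeter = 30.8477

30.8477


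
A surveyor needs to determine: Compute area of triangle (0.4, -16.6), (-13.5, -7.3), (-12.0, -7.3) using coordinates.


Area = |x_A(y_B-y_C) + x_B(y_C-y_A) + x_C(y_A-y_B)|/2
= |0 + (-125.55) + 111.6|/2
= 13.95/2 = 6.975

6.975


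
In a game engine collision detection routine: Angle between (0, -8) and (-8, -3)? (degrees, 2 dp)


u.v = 24, |u| = sqrt(64) = 8, |v| = sqrt(73) = 8.544
cos(theta) = u.v/(|u||v|) = 24/sqrt(4672) = 0.351123
theta = acos(0.351123) = 69.44 degrees

69.44 degrees


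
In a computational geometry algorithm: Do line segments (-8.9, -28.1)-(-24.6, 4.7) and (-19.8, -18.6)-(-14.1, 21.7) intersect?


Cross products: d1=-493.42, d2=326.25, d3=208.37, d4=-611.3
d1*d2 < 0 and d3*d4 < 0? yes

Yes, they intersect


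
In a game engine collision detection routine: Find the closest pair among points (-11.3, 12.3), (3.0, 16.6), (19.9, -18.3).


d(P0,P1) = 14.9325, d(P0,P2) = 43.7013, d(P1,P2) = 38.7765
Closest: P0 and P1

Closest pair: (-11.3, 12.3) and (3.0, 16.6), distance = 14.9325


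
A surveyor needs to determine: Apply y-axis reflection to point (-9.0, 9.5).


Reflection over y-axis: (x,y) -> (-x,y)
(-9, 9.5) -> (9, 9.5)

(9, 9.5)


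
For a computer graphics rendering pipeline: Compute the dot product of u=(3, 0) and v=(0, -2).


u . v = u_x*v_x + u_y*v_y = 3*0 + 0*(-2)
= 0 + 0 = 0

0


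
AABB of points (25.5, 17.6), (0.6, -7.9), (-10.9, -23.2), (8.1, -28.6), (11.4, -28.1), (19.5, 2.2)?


x range: [-10.9, 25.5]
y range: [-28.6, 17.6]
Bounding box: (-10.9,-28.6) to (25.5,17.6)

(-10.9,-28.6) to (25.5,17.6)


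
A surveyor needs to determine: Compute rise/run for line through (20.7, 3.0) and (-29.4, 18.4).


slope = (y2-y1)/(x2-x1) = (18.4-3)/((-29.4)-20.7) = 15.4/(-50.1) = -0.3074

-0.3074


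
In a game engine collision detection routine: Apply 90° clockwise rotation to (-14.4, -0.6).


90° CW: (x,y) -> (y, -x)
(-14.4,-0.6) -> (-0.6, 14.4)

(-0.6, 14.4)


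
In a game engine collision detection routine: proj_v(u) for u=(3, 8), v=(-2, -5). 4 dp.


u.v = -46, |v| = sqrt(29) = 5.3852
Scalar projection = u.v / |v| = -46 / sqrt(29) = -8.542

-8.542


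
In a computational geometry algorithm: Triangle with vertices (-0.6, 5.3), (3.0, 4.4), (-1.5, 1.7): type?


Side lengths squared: AB^2=13.77, BC^2=27.54, CA^2=13.77
Sorted: [13.77, 13.77, 27.54]
By sides: Isosceles, By angles: Right

Isosceles, Right


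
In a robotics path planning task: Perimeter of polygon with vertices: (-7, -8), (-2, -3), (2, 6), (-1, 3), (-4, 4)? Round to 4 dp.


Sides: (-7, -8)->(-2, -3): sqrt(50) = 7.071068, (-2, -3)->(2, 6): sqrt(97) = 9.848858, (2, 6)->(-1, 3): sqrt(18) = 4.242641, (-1, 3)->(-4, 4): sqrt(10) = 3.162278, (-4, 4)->(-7, -8): sqrt(153) = 12.369317
Sum = 36.694162
Perimeter = 36.6942

36.6942


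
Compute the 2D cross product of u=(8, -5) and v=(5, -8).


u x v = u_x*v_y - u_y*v_x = 8*(-8) - (-5)*5
= (-64) - (-25) = -39

-39


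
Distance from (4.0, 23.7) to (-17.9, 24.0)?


dx=-21.9, dy=0.3
d^2 = (-21.9)^2 + 0.3^2 = 479.7
d = sqrt(479.7) = 21.9021

21.9021


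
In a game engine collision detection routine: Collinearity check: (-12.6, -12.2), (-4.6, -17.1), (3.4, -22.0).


Cross product: ((-4.6)-(-12.6))*((-22)-(-12.2)) - ((-17.1)-(-12.2))*(3.4-(-12.6))
= 0

Yes, collinear


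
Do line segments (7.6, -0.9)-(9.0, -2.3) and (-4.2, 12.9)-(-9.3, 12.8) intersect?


Cross products: d1=71.56, d2=78.84, d3=2.8, d4=-4.48
d1*d2 < 0 and d3*d4 < 0? no

No, they don't intersect


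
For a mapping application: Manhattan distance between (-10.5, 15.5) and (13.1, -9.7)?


|(-10.5)-13.1| + |15.5-(-9.7)| = 23.6 + 25.2 = 48.8

48.8


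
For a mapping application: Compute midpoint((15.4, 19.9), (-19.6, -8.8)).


M = ((15.4+(-19.6))/2, (19.9+(-8.8))/2)
= (-2.1, 5.55)

(-2.1, 5.55)


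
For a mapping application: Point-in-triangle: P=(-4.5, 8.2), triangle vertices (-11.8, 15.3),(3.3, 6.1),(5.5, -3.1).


Cross products: AB x AP = -40.05, BC x BP = -67.14, CA x CP = -11.49
All same sign? yes

Yes, inside
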